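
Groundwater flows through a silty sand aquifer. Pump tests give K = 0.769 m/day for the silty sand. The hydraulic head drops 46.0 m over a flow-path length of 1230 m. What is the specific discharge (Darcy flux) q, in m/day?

Hydraulic gradient i = Δh / L = 46.0 / 1230 = 0.03740.
Specific discharge q = K · i = 0.7690 × 0.03740 = 0.02876 m/day.

0.0288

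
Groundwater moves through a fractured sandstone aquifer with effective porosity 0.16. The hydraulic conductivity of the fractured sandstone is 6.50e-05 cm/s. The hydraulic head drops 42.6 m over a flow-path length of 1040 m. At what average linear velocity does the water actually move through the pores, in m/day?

Convert K: 6.50e-05 cm/s × 864 = 0.05616 m/day.
Hydraulic gradient i = Δh / L = 42.6 / 1040 = 0.04096.
Darcy flux q = K · i = 0.05616 × 0.04096 = 0.002300 m/day.
Seepage velocity v = q / n_e = 0.002300 / 0.16 = 0.01438 m/day.

0.0144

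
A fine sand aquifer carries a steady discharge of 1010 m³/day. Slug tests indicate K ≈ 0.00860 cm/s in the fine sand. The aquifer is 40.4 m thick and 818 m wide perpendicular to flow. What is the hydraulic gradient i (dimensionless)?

0.00411

Convert K: 0.00860 cm/s × 864 = 7.430 m/day.
Cross-sectional area A = 818 × 40.4 = 33047 m².
From Q = K·A·i, i = Q / (K·A) = 1010 / (7.430 × 33047) = 0.004113.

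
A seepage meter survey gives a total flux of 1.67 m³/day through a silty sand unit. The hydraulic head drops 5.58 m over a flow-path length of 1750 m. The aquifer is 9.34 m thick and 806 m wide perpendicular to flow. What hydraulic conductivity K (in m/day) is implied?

Cross-sectional area A = 806 × 9.34 = 7528 m².
Hydraulic gradient i = Δh / L = 5.58 / 1750 = 0.003189.
From Q = K·A·i, K = Q / (A·i) = 1.67 / (7528 × 0.003189) = 0.06957 m/day.

0.0696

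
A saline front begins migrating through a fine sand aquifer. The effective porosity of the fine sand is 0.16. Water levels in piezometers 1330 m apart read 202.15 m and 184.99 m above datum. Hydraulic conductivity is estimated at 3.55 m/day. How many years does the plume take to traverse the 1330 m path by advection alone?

12.7

Hydraulic gradient i = (202.15 − 184.99) / 1330 = 17.16 / 1330 = 0.01290.
Darcy flux q = K · i = 3.550 × 0.01290 = 0.04580 m/day.
Seepage velocity v = q / n_e = 0.04580 / 0.16 = 0.2863 m/day.
Travel time t = L / v = 1330 / 0.2863 = 4646 days = 12.72 years.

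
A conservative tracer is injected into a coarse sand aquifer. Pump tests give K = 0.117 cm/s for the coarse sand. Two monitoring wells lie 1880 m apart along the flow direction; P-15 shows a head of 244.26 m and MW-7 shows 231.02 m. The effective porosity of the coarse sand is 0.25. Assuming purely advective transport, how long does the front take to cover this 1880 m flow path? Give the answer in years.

1.81

Convert K: 0.117 cm/s × 864 = 101.1 m/day.
Hydraulic gradient i = (244.26 − 231.02) / 1880 = 13.24 / 1880 = 0.007043.
Darcy flux q = K · i = 101.1 × 0.007043 = 0.7119 m/day.
Seepage velocity v = q / n_e = 0.7119 / 0.25 = 2.848 m/day.
Travel time t = L / v = 1880 / 2.848 = 660.2 days = 1.807 years.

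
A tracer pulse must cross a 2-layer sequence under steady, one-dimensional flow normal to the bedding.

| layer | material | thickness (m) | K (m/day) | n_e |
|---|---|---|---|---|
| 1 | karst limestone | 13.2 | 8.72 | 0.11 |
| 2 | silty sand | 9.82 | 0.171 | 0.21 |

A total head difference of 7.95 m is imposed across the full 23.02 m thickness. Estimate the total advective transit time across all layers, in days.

With flow normal to the layers, continuity requires the same specific discharge q through every layer.
Σ(b_i/K_i) = 13.2/8.72 + 9.82/0.171 = 58.94 d.
q = Δh / Σ(b_i/K_i) = 7.95 / 58.94 = 0.1349 m/day.
In each layer the seepage velocity is v_i = q/n_i, so the layer transit time is t_i = b_i·n_i / q:
  layer 1 (karst limestone): t_1 = 13.2 × 0.11 / 0.1349 = 10.77 d
  layer 2 (silty sand): t_2 = 9.82 × 0.21 / 0.1349 = 15.29 d
Total t = Σ t_i = 26.05 days.

26.1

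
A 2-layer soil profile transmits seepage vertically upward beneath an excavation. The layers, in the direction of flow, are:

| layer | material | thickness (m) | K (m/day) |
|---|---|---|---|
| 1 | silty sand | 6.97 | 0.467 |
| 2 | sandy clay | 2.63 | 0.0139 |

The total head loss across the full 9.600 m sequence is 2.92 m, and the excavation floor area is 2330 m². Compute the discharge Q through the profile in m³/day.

33.3

Flow is perpendicular to layering, so the layers act in series and the equivalent K is the thickness-weighted harmonic mean.
Total thickness L = 6.97 + 2.63 = 9.600 m.
Σ(b_i/K_i) = 6.97/0.467 + 2.63/0.0139 = 204.1 d.
K_eq = L / Σ(b_i/K_i) = 9.600 / 204.1 = 0.04703 m/day.
Q = K_eq · A · (Δh/L) = 0.04703 × 2330 × (2.92/9.600) = 33.33 m³/day.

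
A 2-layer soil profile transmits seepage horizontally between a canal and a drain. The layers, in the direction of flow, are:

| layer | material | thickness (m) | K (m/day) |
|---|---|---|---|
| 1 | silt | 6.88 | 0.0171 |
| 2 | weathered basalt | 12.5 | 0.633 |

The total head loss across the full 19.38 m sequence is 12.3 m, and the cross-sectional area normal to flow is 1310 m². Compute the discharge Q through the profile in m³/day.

38.2

Flow is perpendicular to layering, so the layers act in series and the equivalent K is the thickness-weighted harmonic mean.
Total thickness L = 6.88 + 12.5 = 19.38 m.
Σ(b_i/K_i) = 6.88/0.0171 + 12.5/0.633 = 422.1 d.
K_eq = L / Σ(b_i/K_i) = 19.38 / 422.1 = 0.04591 m/day.
Q = K_eq · A · (Δh/L) = 0.04591 × 1310 × (12.3/19.38) = 38.17 m³/day.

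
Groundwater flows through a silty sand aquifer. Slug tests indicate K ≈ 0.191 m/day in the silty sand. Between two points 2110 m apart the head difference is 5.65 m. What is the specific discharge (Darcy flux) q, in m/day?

0.000511

Hydraulic gradient i = Δh / L = 5.65 / 2110 = 0.002678.
Specific discharge q = K · i = 0.1910 × 0.002678 = 0.0005114 m/day.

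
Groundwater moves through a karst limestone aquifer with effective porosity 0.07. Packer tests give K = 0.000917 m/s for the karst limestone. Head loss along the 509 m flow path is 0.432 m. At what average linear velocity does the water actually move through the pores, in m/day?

0.961

Convert K: 0.000917 m/s × 86400 = 79.23 m/day.
Hydraulic gradient i = Δh / L = 0.432 / 509 = 0.0008487.
Darcy flux q = K · i = 79.23 × 0.0008487 = 0.06724 m/day.
Seepage velocity v = q / n_e = 0.06724 / 0.07 = 0.9606 m/day.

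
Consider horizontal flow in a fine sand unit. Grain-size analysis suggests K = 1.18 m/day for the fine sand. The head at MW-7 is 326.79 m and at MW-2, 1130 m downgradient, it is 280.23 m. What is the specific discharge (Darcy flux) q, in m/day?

Hydraulic gradient i = (326.79 − 280.23) / 1130 = 46.56 / 1130 = 0.04120.
Specific discharge q = K · i = 1.180 × 0.04120 = 0.04862 m/day.

0.0486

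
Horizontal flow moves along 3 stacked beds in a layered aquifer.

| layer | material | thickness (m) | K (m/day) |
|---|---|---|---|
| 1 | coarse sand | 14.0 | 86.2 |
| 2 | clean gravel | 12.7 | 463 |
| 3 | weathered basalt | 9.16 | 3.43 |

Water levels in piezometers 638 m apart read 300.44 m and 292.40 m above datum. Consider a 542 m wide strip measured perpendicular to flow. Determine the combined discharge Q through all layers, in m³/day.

Flow is parallel to layering, so each bed carries its own Darcy discharge and the transmissivities add.
Σ(K_i·b_i) = 86.2×14.0 + 463×12.7 + 3.43×9.16 = 7118 m²/day.
Hydraulic gradient i = (300.44 − 292.40) / 638 = 8.04 / 638 = 0.01260.
Q = Σ(K_i·b_i) · W · i = 7118 × 542 × 0.01260 = 48620 m³/day.

48600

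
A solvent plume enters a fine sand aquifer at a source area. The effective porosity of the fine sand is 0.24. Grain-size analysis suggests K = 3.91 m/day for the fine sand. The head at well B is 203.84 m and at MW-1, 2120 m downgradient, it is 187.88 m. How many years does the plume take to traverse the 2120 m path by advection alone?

47.3

Hydraulic gradient i = (203.84 − 187.88) / 2120 = 15.96 / 2120 = 0.007528.
Darcy flux q = K · i = 3.910 × 0.007528 = 0.02944 m/day.
Seepage velocity v = q / n_e = 0.02944 / 0.24 = 0.1226 m/day.
Travel time t = L / v = 2120 / 0.1226 = 17285 days = 47.32 years.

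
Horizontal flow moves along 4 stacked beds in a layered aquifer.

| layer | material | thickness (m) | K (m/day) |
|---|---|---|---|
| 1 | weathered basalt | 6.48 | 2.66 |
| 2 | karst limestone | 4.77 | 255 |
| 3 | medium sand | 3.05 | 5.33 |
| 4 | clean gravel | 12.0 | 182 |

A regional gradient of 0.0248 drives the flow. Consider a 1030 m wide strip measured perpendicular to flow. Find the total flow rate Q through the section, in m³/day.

87700

Flow is parallel to layering, so each bed carries its own Darcy discharge and the transmissivities add.
Σ(K_i·b_i) = 2.66×6.48 + 255×4.77 + 5.33×3.05 + 182×12.0 = 3434 m²/day.
Hydraulic gradient i = 0.0248.
Q = Σ(K_i·b_i) · W · i = 3434 × 1030 × 0.02480 = 87714 m³/day.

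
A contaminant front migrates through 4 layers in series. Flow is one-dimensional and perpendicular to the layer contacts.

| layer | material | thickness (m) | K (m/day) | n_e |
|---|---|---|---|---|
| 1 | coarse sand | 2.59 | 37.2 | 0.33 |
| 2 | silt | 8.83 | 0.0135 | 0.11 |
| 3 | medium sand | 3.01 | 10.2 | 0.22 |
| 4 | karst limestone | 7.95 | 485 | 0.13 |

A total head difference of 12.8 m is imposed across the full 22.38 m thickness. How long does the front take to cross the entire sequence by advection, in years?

With flow normal to the layers, continuity requires the same specific discharge q through every layer.
Σ(b_i/K_i) = 2.59/37.2 + 8.83/0.0135 + 3.01/10.2 + 7.95/485 = 654.5 d.
q = Δh / Σ(b_i/K_i) = 12.8 / 654.5 = 0.01956 m/day.
In each layer the seepage velocity is v_i = q/n_i, so the layer transit time is t_i = b_i·n_i / q:
  layer 1 (coarse sand): t_1 = 2.59 × 0.33 / 0.01956 = 43.70 d
  layer 2 (silt): t_2 = 8.83 × 0.11 / 0.01956 = 49.66 d
  layer 3 (medium sand): t_3 = 3.01 × 0.22 / 0.01956 = 33.86 d
  layer 4 (karst limestone): t_4 = 7.95 × 0.13 / 0.01956 = 52.84 d
Total t = Σ t_i = 180.1 days = 0.4930 years.

0.493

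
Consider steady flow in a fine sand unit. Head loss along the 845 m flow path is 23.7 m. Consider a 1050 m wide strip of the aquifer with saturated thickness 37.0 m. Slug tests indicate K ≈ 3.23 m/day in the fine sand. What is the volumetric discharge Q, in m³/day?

3520

Cross-sectional area A = 1050 × 37.0 = 38850 m².
Hydraulic gradient i = Δh / L = 23.7 / 845 = 0.02805.
Darcy's law: Q = K · A · i = 3.230 × 38850 × 0.02805 = 3520 m³/day.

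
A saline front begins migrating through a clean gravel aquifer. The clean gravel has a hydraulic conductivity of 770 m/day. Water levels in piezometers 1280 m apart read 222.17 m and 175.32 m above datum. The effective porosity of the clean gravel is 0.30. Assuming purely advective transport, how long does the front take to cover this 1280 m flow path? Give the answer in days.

13.6

Hydraulic gradient i = (222.17 − 175.32) / 1280 = 46.85 / 1280 = 0.03660.
Darcy flux q = K · i = 770.0 × 0.03660 = 28.18 m/day.
Seepage velocity v = q / n_e = 28.18 / 0.30 = 93.94 m/day.
Travel time t = L / v = 1280 / 93.94 = 13.63 days.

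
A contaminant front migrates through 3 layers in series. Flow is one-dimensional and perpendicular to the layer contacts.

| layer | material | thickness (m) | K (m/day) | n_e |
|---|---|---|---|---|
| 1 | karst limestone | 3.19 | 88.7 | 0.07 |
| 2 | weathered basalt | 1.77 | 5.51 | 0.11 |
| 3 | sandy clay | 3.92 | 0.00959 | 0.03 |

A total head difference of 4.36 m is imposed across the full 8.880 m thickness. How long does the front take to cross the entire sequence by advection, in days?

With flow normal to the layers, continuity requires the same specific discharge q through every layer.
Σ(b_i/K_i) = 3.19/88.7 + 1.77/5.51 + 3.92/0.00959 = 409.1 d.
q = Δh / Σ(b_i/K_i) = 4.36 / 409.1 = 0.01066 m/day.
In each layer the seepage velocity is v_i = q/n_i, so the layer transit time is t_i = b_i·n_i / q:
  layer 1 (karst limestone): t_1 = 3.19 × 0.07 / 0.01066 = 20.95 d
  layer 2 (weathered basalt): t_2 = 1.77 × 0.11 / 0.01066 = 18.27 d
  layer 3 (sandy clay): t_3 = 3.92 × 0.03 / 0.01066 = 11.03 d
Total t = Σ t_i = 50.26 days.

50.3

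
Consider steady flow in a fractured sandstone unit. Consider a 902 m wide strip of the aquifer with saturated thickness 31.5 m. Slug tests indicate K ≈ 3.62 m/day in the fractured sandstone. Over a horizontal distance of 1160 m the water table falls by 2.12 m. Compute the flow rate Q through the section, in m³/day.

Cross-sectional area A = 902 × 31.5 = 28413 m².
Hydraulic gradient i = Δh / L = 2.12 / 1160 = 0.001828.
Darcy's law: Q = K · A · i = 3.620 × 28413 × 0.001828 = 188.0 m³/day.

188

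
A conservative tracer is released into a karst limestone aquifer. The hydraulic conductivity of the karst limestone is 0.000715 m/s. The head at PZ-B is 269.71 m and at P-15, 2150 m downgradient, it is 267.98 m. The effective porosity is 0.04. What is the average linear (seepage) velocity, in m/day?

1.24

Convert K: 0.000715 m/s × 86400 = 61.78 m/day.
Hydraulic gradient i = (269.71 − 267.98) / 2150 = 1.73 / 2150 = 0.0008047.
Darcy flux q = K · i = 61.78 × 0.0008047 = 0.04971 m/day.
Seepage velocity v = q / n_e = 0.04971 / 0.04 = 1.243 m/day.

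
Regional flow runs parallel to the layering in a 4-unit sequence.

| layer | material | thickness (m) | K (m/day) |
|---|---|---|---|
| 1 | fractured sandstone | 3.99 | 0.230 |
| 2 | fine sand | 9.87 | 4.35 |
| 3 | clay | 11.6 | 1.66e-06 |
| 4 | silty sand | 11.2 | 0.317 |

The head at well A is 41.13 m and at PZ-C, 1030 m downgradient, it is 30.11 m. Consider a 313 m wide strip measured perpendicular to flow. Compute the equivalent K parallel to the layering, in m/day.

Flow is parallel to layering, so each bed carries its own Darcy discharge and the transmissivities add.
Σ(K_i·b_i) = 0.230×3.99 + 4.35×9.87 + 1.66e-06×11.6 + 0.317×11.2 = 47.40 m²/day.
Total thickness b = 36.66 m, so K_eq = Σ(K_i·b_i)/b = 1.293 m/day.

1.29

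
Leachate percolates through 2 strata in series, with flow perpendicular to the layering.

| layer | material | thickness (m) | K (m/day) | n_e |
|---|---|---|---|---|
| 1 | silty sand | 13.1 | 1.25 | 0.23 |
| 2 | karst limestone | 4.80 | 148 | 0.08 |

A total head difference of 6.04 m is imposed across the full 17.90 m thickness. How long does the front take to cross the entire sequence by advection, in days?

With flow normal to the layers, continuity requires the same specific discharge q through every layer.
Σ(b_i/K_i) = 13.1/1.25 + 4.80/148 = 10.51 d.
q = Δh / Σ(b_i/K_i) = 6.04 / 10.51 = 0.5746 m/day.
In each layer the seepage velocity is v_i = q/n_i, so the layer transit time is t_i = b_i·n_i / q:
  layer 1 (silty sand): t_1 = 13.1 × 0.23 / 0.5746 = 5.244 d
  layer 2 (karst limestone): t_2 = 4.80 × 0.08 / 0.5746 = 0.6683 d
Total t = Σ t_i = 5.912 days.

5.91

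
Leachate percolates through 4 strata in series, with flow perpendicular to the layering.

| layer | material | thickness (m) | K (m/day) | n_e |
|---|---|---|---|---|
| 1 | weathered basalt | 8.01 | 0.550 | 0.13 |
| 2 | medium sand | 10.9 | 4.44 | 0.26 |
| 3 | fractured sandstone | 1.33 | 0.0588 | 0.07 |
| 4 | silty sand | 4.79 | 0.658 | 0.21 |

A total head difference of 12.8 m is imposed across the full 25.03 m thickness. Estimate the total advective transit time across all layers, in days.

With flow normal to the layers, continuity requires the same specific discharge q through every layer.
Σ(b_i/K_i) = 8.01/0.550 + 10.9/4.44 + 1.33/0.0588 + 4.79/0.658 = 46.92 d.
q = Δh / Σ(b_i/K_i) = 12.8 / 46.92 = 0.2728 m/day.
In each layer the seepage velocity is v_i = q/n_i, so the layer transit time is t_i = b_i·n_i / q:
  layer 1 (weathered basalt): t_1 = 8.01 × 0.13 / 0.2728 = 3.817 d
  layer 2 (medium sand): t_2 = 10.9 × 0.26 / 0.2728 = 10.39 d
  layer 3 (fractured sandstone): t_3 = 1.33 × 0.07 / 0.2728 = 0.3412 d
  layer 4 (silty sand): t_4 = 4.79 × 0.21 / 0.2728 = 3.687 d
Total t = Σ t_i = 18.23 days.

18.2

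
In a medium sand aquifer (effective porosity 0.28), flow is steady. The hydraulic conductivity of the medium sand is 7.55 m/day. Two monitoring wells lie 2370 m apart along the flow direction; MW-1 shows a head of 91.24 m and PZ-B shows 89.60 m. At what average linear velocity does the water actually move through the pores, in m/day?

0.0187

Hydraulic gradient i = (91.24 − 89.60) / 2370 = 1.64 / 2370 = 0.0006920.
Darcy flux q = K · i = 7.550 × 0.0006920 = 0.005224 m/day.
Seepage velocity v = q / n_e = 0.005224 / 0.28 = 0.01866 m/day.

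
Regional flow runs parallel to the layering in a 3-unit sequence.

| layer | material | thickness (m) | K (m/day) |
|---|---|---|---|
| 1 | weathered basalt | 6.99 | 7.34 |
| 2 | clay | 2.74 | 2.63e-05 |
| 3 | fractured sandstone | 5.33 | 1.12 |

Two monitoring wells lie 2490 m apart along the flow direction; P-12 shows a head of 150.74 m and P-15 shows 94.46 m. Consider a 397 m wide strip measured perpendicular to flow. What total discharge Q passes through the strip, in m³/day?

514

Flow is parallel to layering, so each bed carries its own Darcy discharge and the transmissivities add.
Σ(K_i·b_i) = 7.34×6.99 + 2.63e-05×2.74 + 1.12×5.33 = 57.28 m²/day.
Hydraulic gradient i = (150.74 − 94.46) / 2490 = 56.28 / 2490 = 0.02260.
Q = Σ(K_i·b_i) · W · i = 57.28 × 397 × 0.02260 = 513.9 m³/day.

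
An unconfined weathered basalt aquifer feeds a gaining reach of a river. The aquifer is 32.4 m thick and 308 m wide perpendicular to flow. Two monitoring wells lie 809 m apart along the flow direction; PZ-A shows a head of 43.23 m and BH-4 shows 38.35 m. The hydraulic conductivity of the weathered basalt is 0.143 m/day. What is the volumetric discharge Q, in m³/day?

8.61

Cross-sectional area A = 308 × 32.4 = 9979 m².
Hydraulic gradient i = (43.23 − 38.35) / 809 = 4.88 / 809 = 0.006032.
Darcy's law: Q = K · A · i = 0.1430 × 9979 × 0.006032 = 8.608 m³/day.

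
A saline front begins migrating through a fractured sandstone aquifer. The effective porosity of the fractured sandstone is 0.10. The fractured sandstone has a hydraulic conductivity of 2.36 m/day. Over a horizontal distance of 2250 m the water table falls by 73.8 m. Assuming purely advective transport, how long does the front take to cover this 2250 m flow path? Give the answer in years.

Hydraulic gradient i = Δh / L = 73.8 / 2250 = 0.03280.
Darcy flux q = K · i = 2.360 × 0.03280 = 0.07741 m/day.
Seepage velocity v = q / n_e = 0.07741 / 0.10 = 0.7741 m/day.
Travel time t = L / v = 2250 / 0.7741 = 2907 days = 7.958 years.

7.96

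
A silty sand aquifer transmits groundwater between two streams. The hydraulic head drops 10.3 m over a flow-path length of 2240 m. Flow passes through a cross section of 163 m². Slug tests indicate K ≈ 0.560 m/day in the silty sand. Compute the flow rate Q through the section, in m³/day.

Hydraulic gradient i = Δh / L = 10.3 / 2240 = 0.004598.
Darcy's law: Q = K · A · i = 0.5600 × 163.0 × 0.004598 = 0.4197 m³/day.

0.420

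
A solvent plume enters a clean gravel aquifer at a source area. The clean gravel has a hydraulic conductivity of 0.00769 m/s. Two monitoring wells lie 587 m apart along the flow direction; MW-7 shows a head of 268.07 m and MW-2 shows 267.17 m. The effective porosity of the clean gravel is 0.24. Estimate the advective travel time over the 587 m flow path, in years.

0.379

Convert K: 0.00769 m/s × 86400 = 664.4 m/day.
Hydraulic gradient i = (268.07 − 267.17) / 587 = 0.9 / 587 = 0.001533.
Darcy flux q = K · i = 664.4 × 0.001533 = 1.019 m/day.
Seepage velocity v = q / n_e = 1.019 / 0.24 = 4.245 m/day.
Travel time t = L / v = 587 / 4.245 = 138.3 days = 0.3786 years.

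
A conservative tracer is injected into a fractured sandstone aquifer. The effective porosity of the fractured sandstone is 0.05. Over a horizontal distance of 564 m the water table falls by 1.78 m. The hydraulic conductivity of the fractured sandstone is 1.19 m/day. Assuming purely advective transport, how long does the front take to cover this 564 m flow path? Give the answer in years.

Hydraulic gradient i = Δh / L = 1.78 / 564 = 0.003156.
Darcy flux q = K · i = 1.190 × 0.003156 = 0.003756 m/day.
Seepage velocity v = q / n_e = 0.003756 / 0.05 = 0.07511 m/day.
Travel time t = L / v = 564 / 0.07511 = 7509 days = 20.56 years.

20.6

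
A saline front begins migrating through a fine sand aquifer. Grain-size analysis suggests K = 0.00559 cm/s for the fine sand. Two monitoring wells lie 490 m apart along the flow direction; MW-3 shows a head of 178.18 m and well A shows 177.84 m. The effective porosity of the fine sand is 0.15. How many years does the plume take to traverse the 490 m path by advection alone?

Convert K: 0.00559 cm/s × 864 = 4.830 m/day.
Hydraulic gradient i = (178.18 − 177.84) / 490 = 0.34 / 490 = 0.0006939.
Darcy flux q = K · i = 4.830 × 0.0006939 = 0.003351 m/day.
Seepage velocity v = q / n_e = 0.003351 / 0.15 = 0.02234 m/day.
Travel time t = L / v = 490 / 0.02234 = 21932 days = 60.05 years.

60.0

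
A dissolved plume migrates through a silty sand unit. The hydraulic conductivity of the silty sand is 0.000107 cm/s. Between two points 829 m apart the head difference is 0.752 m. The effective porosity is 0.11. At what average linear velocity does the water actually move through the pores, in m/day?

Convert K: 0.000107 cm/s × 864 = 0.09245 m/day.
Hydraulic gradient i = Δh / L = 0.752 / 829 = 0.0009071.
Darcy flux q = K · i = 0.09245 × 0.0009071 = 8.386e-05 m/day.
Seepage velocity v = q / n_e = 8.386e-05 / 0.11 = 0.0007624 m/day.

0.000762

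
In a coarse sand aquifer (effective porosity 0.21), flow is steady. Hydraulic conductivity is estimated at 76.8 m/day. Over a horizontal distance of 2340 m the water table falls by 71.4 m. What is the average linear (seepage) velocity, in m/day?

Hydraulic gradient i = Δh / L = 71.4 / 2340 = 0.03051.
Darcy flux q = K · i = 76.80 × 0.03051 = 2.343 m/day.
Seepage velocity v = q / n_e = 2.343 / 0.21 = 11.16 m/day.

11.2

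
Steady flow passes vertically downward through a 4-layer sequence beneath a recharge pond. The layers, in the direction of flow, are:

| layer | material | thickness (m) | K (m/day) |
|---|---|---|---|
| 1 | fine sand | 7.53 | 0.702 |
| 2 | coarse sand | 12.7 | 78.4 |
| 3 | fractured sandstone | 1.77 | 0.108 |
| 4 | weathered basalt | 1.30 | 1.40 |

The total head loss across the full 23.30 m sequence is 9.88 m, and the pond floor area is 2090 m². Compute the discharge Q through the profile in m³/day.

732

Flow is perpendicular to layering, so the layers act in series and the equivalent K is the thickness-weighted harmonic mean.
Total thickness L = 7.53 + 12.7 + 1.77 + 1.30 = 23.30 m.
Σ(b_i/K_i) = 7.53/0.702 + 12.7/78.4 + 1.77/0.108 + 1.30/1.40 = 28.21 d.
K_eq = L / Σ(b_i/K_i) = 23.30 / 28.21 = 0.8261 m/day.
Q = K_eq · A · (Δh/L) = 0.8261 × 2090 × (9.88/23.30) = 732.1 m³/day.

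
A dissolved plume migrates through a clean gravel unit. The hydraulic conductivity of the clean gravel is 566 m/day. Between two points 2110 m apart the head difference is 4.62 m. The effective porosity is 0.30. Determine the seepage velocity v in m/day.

4.13

Hydraulic gradient i = Δh / L = 4.62 / 2110 = 0.002190.
Darcy flux q = K · i = 566.0 × 0.002190 = 1.239 m/day.
Seepage velocity v = q / n_e = 1.239 / 0.30 = 4.131 m/day.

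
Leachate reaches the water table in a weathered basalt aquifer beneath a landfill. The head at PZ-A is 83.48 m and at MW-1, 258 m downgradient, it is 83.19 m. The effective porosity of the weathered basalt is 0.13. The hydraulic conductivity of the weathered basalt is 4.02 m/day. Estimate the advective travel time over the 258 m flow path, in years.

Hydraulic gradient i = (83.48 − 83.19) / 258 = 0.29 / 258 = 0.001124.
Darcy flux q = K · i = 4.020 × 0.001124 = 0.004519 m/day.
Seepage velocity v = q / n_e = 0.004519 / 0.13 = 0.03476 m/day.
Travel time t = L / v = 258 / 0.03476 = 7423 days = 20.32 years.

20.3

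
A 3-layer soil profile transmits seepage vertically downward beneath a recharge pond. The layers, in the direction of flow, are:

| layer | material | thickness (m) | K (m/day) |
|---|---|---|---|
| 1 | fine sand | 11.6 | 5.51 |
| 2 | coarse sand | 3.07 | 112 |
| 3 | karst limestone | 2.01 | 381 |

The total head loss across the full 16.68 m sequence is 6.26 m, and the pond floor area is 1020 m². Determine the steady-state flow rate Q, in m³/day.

Flow is perpendicular to layering, so the layers act in series and the equivalent K is the thickness-weighted harmonic mean.
Total thickness L = 11.6 + 3.07 + 2.01 = 16.68 m.
Σ(b_i/K_i) = 11.6/5.51 + 3.07/112 + 2.01/381 = 2.138 d.
K_eq = L / Σ(b_i/K_i) = 16.68 / 2.138 = 7.802 m/day.
Q = K_eq · A · (Δh/L) = 7.802 × 1020 × (6.26/16.68) = 2987 m³/day.

2990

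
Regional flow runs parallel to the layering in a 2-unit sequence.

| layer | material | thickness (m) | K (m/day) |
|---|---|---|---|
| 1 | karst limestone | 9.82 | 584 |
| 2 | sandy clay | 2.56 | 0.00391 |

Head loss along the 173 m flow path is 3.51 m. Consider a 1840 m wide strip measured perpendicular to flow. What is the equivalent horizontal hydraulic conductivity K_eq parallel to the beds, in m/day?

Flow is parallel to layering, so each bed carries its own Darcy discharge and the transmissivities add.
Σ(K_i·b_i) = 584×9.82 + 0.00391×2.56 = 5735 m²/day.
Total thickness b = 12.38 m, so K_eq = Σ(K_i·b_i)/b = 463.2 m/day.

463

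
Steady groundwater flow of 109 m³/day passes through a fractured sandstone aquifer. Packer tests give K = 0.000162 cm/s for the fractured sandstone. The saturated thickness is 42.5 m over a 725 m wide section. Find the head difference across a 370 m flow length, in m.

Convert K: 0.000162 cm/s × 864 = 0.1400 m/day.
Cross-sectional area A = 725 × 42.5 = 30812 m².
From Q = K·A·i, i = Q / (K·A) = 109 / (0.1400 × 30812) = 0.02527.
Head loss Δh = i · L = 0.02527 × 370 = 9.351 m.

9.35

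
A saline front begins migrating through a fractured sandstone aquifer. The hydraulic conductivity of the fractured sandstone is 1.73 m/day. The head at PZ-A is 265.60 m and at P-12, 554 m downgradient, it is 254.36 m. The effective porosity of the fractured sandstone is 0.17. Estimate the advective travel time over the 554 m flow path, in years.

Hydraulic gradient i = (265.60 − 254.36) / 554 = 11.24 / 554 = 0.02029.
Darcy flux q = K · i = 1.730 × 0.02029 = 0.03510 m/day.
Seepage velocity v = q / n_e = 0.03510 / 0.17 = 0.2065 m/day.
Travel time t = L / v = 554 / 0.2065 = 2683 days = 7.346 years.

7.35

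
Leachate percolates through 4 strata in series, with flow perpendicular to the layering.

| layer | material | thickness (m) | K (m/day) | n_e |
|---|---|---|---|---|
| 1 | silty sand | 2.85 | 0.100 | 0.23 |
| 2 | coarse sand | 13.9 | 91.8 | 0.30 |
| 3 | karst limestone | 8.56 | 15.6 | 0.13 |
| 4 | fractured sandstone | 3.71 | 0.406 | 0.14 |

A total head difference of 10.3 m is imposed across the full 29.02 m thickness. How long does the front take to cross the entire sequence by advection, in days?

24.0

With flow normal to the layers, continuity requires the same specific discharge q through every layer.
Σ(b_i/K_i) = 2.85/0.100 + 13.9/91.8 + 8.56/15.6 + 3.71/0.406 = 38.34 d.
q = Δh / Σ(b_i/K_i) = 10.3 / 38.34 = 0.2687 m/day.
In each layer the seepage velocity is v_i = q/n_i, so the layer transit time is t_i = b_i·n_i / q:
  layer 1 (silty sand): t_1 = 2.85 × 0.23 / 0.2687 = 2.440 d
  layer 2 (coarse sand): t_2 = 13.9 × 0.30 / 0.2687 = 15.52 d
  layer 3 (karst limestone): t_3 = 8.56 × 0.13 / 0.2687 = 4.142 d
  layer 4 (fractured sandstone): t_4 = 3.71 × 0.14 / 0.2687 = 1.933 d
Total t = Σ t_i = 24.04 days.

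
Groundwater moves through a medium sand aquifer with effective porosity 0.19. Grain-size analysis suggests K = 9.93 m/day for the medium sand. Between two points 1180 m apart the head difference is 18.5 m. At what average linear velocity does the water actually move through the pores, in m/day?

0.819

Hydraulic gradient i = Δh / L = 18.5 / 1180 = 0.01568.
Darcy flux q = K · i = 9.930 × 0.01568 = 0.1557 m/day.
Seepage velocity v = q / n_e = 0.1557 / 0.19 = 0.8194 m/day.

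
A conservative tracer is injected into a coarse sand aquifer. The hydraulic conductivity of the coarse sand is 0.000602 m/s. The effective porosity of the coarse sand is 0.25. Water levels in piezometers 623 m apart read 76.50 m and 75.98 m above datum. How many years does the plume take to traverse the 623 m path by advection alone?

9.82

Convert K: 0.000602 m/s × 86400 = 52.01 m/day.
Hydraulic gradient i = (76.50 − 75.98) / 623 = 0.52 / 623 = 0.0008347.
Darcy flux q = K · i = 52.01 × 0.0008347 = 0.04341 m/day.
Seepage velocity v = q / n_e = 0.04341 / 0.25 = 0.1737 m/day.
Travel time t = L / v = 623 / 0.1737 = 3588 days = 9.822 years.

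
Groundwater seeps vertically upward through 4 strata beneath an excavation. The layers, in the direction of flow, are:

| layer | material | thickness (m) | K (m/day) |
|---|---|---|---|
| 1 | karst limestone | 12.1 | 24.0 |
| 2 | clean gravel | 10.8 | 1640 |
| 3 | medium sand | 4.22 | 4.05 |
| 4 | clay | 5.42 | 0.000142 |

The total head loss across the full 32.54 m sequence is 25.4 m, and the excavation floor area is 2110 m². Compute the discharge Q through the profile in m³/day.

1.40

Flow is perpendicular to layering, so the layers act in series and the equivalent K is the thickness-weighted harmonic mean.
Total thickness L = 12.1 + 10.8 + 4.22 + 5.42 = 32.54 m.
Σ(b_i/K_i) = 12.1/24.0 + 10.8/1640 + 4.22/4.05 + 5.42/0.000142 = 38171 d.
K_eq = L / Σ(b_i/K_i) = 32.54 / 38171 = 0.0008525 m/day.
Q = K_eq · A · (Δh/L) = 0.0008525 × 2110 × (25.4/32.54) = 1.404 m³/day.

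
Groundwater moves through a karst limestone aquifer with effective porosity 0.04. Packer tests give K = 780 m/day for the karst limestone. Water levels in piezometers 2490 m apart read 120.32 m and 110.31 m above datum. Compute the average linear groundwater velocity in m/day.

Hydraulic gradient i = (120.32 − 110.31) / 2490 = 10.01 / 2490 = 0.004020.
Darcy flux q = K · i = 780.0 × 0.004020 = 3.136 m/day.
Seepage velocity v = q / n_e = 3.136 / 0.04 = 78.39 m/day.

78.4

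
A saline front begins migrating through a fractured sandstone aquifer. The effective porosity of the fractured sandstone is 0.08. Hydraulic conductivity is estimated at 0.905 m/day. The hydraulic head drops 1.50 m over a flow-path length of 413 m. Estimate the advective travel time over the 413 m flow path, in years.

Hydraulic gradient i = Δh / L = 1.50 / 413 = 0.003632.
Darcy flux q = K · i = 0.9050 × 0.003632 = 0.003287 m/day.
Seepage velocity v = q / n_e = 0.003287 / 0.08 = 0.04109 m/day.
Travel time t = L / v = 413 / 0.04109 = 10052 days = 27.52 years.

27.5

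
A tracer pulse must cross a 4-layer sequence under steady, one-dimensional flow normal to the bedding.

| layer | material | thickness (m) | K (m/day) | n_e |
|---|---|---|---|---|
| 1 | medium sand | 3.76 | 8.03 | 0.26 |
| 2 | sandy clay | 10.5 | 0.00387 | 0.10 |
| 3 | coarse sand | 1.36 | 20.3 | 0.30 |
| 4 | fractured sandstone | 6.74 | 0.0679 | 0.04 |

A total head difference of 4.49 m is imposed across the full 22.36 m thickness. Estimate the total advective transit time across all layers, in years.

With flow normal to the layers, continuity requires the same specific discharge q through every layer.
Σ(b_i/K_i) = 3.76/8.03 + 10.5/0.00387 + 1.36/20.3 + 6.74/0.0679 = 2813 d.
q = Δh / Σ(b_i/K_i) = 4.49 / 2813 = 0.001596 m/day.
In each layer the seepage velocity is v_i = q/n_i, so the layer transit time is t_i = b_i·n_i / q:
  layer 1 (medium sand): t_1 = 3.76 × 0.26 / 0.001596 = 612.5 d
  layer 2 (sandy clay): t_2 = 10.5 × 0.10 / 0.001596 = 657.8 d
  layer 3 (coarse sand): t_3 = 1.36 × 0.30 / 0.001596 = 255.6 d
  layer 4 (fractured sandstone): t_4 = 6.74 × 0.04 / 0.001596 = 168.9 d
Total t = Σ t_i = 1695 days = 4.640 years.

4.64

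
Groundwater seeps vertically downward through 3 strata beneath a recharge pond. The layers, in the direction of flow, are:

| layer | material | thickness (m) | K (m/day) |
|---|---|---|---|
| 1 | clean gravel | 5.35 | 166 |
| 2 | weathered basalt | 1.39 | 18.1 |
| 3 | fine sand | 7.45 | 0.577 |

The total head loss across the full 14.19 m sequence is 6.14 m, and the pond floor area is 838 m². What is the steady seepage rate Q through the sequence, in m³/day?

395

Flow is perpendicular to layering, so the layers act in series and the equivalent K is the thickness-weighted harmonic mean.
Total thickness L = 5.35 + 1.39 + 7.45 = 14.19 m.
Σ(b_i/K_i) = 5.35/166 + 1.39/18.1 + 7.45/0.577 = 13.02 d.
K_eq = L / Σ(b_i/K_i) = 14.19 / 13.02 = 1.090 m/day.
Q = K_eq · A · (Δh/L) = 1.090 × 838 × (6.14/14.19) = 395.2 m³/day.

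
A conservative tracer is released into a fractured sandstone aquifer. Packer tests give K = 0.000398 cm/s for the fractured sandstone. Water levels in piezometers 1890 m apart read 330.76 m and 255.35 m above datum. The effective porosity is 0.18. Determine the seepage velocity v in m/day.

Convert K: 0.000398 cm/s × 864 = 0.3439 m/day.
Hydraulic gradient i = (330.76 − 255.35) / 1890 = 75.41 / 1890 = 0.03990.
Darcy flux q = K · i = 0.3439 × 0.03990 = 0.01372 m/day.
Seepage velocity v = q / n_e = 0.01372 / 0.18 = 0.07622 m/day.

0.0762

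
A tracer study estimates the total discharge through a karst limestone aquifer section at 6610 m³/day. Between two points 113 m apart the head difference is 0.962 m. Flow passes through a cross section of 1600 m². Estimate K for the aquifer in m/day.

Hydraulic gradient i = Δh / L = 0.962 / 113 = 0.008513.
From Q = K·A·i, K = Q / (A·i) = 6610 / (1600 × 0.008513) = 485.3 m/day.

485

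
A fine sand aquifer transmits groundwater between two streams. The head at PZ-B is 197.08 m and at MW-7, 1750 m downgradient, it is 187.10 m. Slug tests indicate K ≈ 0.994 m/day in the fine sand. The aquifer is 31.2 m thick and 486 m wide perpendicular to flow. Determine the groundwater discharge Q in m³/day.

86.0

Cross-sectional area A = 486 × 31.2 = 15163 m².
Hydraulic gradient i = (197.08 − 187.10) / 1750 = 9.98 / 1750 = 0.005703.
Darcy's law: Q = K · A · i = 0.9940 × 15163 × 0.005703 = 85.95 m³/day.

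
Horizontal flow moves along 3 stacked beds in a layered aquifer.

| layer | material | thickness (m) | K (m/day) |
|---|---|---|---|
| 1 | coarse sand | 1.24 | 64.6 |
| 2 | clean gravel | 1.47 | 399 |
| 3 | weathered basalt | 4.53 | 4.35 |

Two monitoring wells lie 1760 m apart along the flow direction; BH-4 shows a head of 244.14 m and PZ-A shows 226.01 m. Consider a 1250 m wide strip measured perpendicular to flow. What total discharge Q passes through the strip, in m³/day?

8840

Flow is parallel to layering, so each bed carries its own Darcy discharge and the transmissivities add.
Σ(K_i·b_i) = 64.6×1.24 + 399×1.47 + 4.35×4.53 = 686.3 m²/day.
Hydraulic gradient i = (244.14 − 226.01) / 1760 = 18.13 / 1760 = 0.01030.
Q = Σ(K_i·b_i) · W · i = 686.3 × 1250 × 0.01030 = 8838 m³/day.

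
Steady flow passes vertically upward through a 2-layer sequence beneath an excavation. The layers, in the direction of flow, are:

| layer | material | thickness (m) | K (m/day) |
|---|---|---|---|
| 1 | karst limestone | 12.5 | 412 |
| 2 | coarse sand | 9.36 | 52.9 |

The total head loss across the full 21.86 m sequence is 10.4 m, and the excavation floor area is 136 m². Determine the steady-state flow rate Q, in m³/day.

6820

Flow is perpendicular to layering, so the layers act in series and the equivalent K is the thickness-weighted harmonic mean.
Total thickness L = 12.5 + 9.36 = 21.86 m.
Σ(b_i/K_i) = 12.5/412 + 9.36/52.9 = 0.2073 d.
K_eq = L / Σ(b_i/K_i) = 21.86 / 0.2073 = 105.5 m/day.
Q = K_eq · A · (Δh/L) = 105.5 × 136 × (10.4/21.86) = 6824 m³/day.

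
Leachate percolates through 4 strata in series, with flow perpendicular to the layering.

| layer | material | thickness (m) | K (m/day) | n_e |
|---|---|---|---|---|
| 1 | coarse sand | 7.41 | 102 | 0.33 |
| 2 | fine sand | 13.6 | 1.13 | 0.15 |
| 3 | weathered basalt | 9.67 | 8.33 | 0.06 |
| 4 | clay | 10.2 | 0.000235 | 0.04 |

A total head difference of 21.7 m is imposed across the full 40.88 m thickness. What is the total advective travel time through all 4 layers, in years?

30.0

With flow normal to the layers, continuity requires the same specific discharge q through every layer.
Σ(b_i/K_i) = 7.41/102 + 13.6/1.13 + 9.67/8.33 + 10.2/0.000235 = 43418 d.
q = Δh / Σ(b_i/K_i) = 21.7 / 43418 = 0.0004998 m/day.
In each layer the seepage velocity is v_i = q/n_i, so the layer transit time is t_i = b_i·n_i / q:
  layer 1 (coarse sand): t_1 = 7.41 × 0.33 / 0.0004998 = 4893 d
  layer 2 (fine sand): t_2 = 13.6 × 0.15 / 0.0004998 = 4082 d
  layer 3 (weathered basalt): t_3 = 9.67 × 0.06 / 0.0004998 = 1161 d
  layer 4 (clay): t_4 = 10.2 × 0.04 / 0.0004998 = 816.3 d
Total t = Σ t_i = 10951 days = 29.98 years.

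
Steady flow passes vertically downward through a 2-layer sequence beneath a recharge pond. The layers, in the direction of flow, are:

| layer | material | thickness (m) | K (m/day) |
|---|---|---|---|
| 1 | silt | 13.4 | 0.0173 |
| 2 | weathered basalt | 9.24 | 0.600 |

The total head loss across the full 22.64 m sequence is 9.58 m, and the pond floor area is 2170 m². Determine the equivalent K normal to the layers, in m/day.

0.0287

Flow is perpendicular to layering, so the layers act in series and the equivalent K is the thickness-weighted harmonic mean.
Total thickness L = 13.4 + 9.24 = 22.64 m.
Σ(b_i/K_i) = 13.4/0.0173 + 9.24/0.600 = 790.0 d.
K_eq = L / Σ(b_i/K_i) = 22.64 / 790.0 = 0.02866 m/day.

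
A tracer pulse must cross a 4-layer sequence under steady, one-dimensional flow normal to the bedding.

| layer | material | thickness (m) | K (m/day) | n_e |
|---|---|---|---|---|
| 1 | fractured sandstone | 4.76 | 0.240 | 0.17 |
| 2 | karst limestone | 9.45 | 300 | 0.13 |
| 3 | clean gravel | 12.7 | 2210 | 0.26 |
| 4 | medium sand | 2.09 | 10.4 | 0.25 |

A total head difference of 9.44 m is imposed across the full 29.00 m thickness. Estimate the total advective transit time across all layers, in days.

With flow normal to the layers, continuity requires the same specific discharge q through every layer.
Σ(b_i/K_i) = 4.76/0.240 + 9.45/300 + 12.7/2210 + 2.09/10.4 = 20.07 d.
q = Δh / Σ(b_i/K_i) = 9.44 / 20.07 = 0.4703 m/day.
In each layer the seepage velocity is v_i = q/n_i, so the layer transit time is t_i = b_i·n_i / q:
  layer 1 (fractured sandstone): t_1 = 4.76 × 0.17 / 0.4703 = 1.721 d
  layer 2 (karst limestone): t_2 = 9.45 × 0.13 / 0.4703 = 2.612 d
  layer 3 (clean gravel): t_3 = 12.7 × 0.26 / 0.4703 = 7.021 d
  layer 4 (medium sand): t_4 = 2.09 × 0.25 / 0.4703 = 1.111 d
Total t = Σ t_i = 12.46 days.

12.5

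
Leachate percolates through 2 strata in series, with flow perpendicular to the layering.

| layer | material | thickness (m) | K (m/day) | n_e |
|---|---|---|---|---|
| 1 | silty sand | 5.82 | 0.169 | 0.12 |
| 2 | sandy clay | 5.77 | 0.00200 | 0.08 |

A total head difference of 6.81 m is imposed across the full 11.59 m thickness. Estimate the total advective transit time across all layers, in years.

1.36

With flow normal to the layers, continuity requires the same specific discharge q through every layer.
Σ(b_i/K_i) = 5.82/0.169 + 5.77/0.00200 = 2919 d.
q = Δh / Σ(b_i/K_i) = 6.81 / 2919 = 0.002333 m/day.
In each layer the seepage velocity is v_i = q/n_i, so the layer transit time is t_i = b_i·n_i / q:
  layer 1 (silty sand): t_1 = 5.82 × 0.12 / 0.002333 = 299.4 d
  layer 2 (sandy clay): t_2 = 5.77 × 0.08 / 0.002333 = 197.9 d
Total t = Σ t_i = 497.3 days = 1.362 years.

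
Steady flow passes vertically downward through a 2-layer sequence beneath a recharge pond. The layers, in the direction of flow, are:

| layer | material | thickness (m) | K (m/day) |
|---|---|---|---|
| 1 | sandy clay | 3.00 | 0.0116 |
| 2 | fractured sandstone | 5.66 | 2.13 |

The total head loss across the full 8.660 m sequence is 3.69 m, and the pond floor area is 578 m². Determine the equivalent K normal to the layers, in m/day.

Flow is perpendicular to layering, so the layers act in series and the equivalent K is the thickness-weighted harmonic mean.
Total thickness L = 3.00 + 5.66 = 8.660 m.
Σ(b_i/K_i) = 3.00/0.0116 + 5.66/2.13 = 261.3 d.
K_eq = L / Σ(b_i/K_i) = 8.660 / 261.3 = 0.03314 m/day.

0.0331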